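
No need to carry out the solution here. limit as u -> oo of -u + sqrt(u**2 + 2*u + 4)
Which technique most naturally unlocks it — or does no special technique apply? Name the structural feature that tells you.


Diagnosis: conjugate multiplication — the difference sqrt(u**2 + 2*u + 4) - u is an ∞ − ∞ stalemate; its conjugate partner breaks the tie.


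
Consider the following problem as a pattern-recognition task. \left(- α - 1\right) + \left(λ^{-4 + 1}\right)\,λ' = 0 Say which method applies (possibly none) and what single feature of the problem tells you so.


Verdict: separation of variables — all dependence on the two variables factors apart, the defining separable shape. The cross-partial test also passes here (vacuously, each side single-variable); the potential-function route would work, separation is simply more immediate.


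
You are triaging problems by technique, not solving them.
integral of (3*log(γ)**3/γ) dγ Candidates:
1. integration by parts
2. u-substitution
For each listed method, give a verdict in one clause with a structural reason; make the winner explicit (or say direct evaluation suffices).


Diagnosis: u-substitution — set u = log(γ): a constant multiple of its derivative, namely 3/γ, is present as a factor once the integrand is collected, so the du is sitting there waiting.
- integration by parts: there is no nonconstant-polynomial-times-kernel split with an exp, sine, cosine (degree-1 argument), or logarithm partner.
- u-substitution — a fit — the right tool for this form.


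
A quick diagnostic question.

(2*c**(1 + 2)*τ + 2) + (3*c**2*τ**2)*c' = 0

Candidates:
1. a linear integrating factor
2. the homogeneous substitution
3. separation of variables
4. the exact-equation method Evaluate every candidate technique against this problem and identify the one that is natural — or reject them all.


Best approach: the exact-equation method — because the two cross partials coincide, the form is conservative as written — recover its potential in (τ, c).
- a linear integrating factor — a nonlinear term in the unknown puts this outside the integrating-factor template.
- the homogeneous substitution: rescaling both variables together changes the slope, so no ratio substitution collapses it.
- separation of variables: the two dependences do not factor apart.
- the exact-equation method — applicable, and directly so.


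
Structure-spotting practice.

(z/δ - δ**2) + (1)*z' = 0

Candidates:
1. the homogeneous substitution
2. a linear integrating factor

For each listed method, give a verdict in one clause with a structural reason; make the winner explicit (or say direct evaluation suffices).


Method: a linear integrating factor — the unknown enters only to the first power against a nonzero forcing term — the integrating-factor template applies directly.
- the homogeneous substitution: rescaling both variables together changes the slope, so no ratio substitution collapses it.
- a linear integrating factor — applicable, and directly so.


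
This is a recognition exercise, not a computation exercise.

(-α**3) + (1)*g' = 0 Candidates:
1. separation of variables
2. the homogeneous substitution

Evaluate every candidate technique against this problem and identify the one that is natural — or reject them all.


Best approach: no special technique — with g absent the equation is not coupled at all: direct integration in α.
- separation of variables — with no unknown in the slope, separating variables is a formality — the equation integrates directly.
- the homogeneous substitution — the slope is not a function of the ratio of the variables alone.


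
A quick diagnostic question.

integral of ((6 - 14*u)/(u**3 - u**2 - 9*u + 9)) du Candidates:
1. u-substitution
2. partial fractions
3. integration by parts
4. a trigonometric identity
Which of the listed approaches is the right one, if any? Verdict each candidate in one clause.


Technique: partial fractions — a proper rational integrand over the factorable u**3 - u**2 - 9*u + 9: partial fractions reduce it to elementary pieces.
- u-substitution: no subexpression of the integrand serves as a whole-integral substitution inner — individual terms may offer their own, but none carries its derivative as a factor of the full integrand; a working change of variable would have to be constructed from outside the expression.
- partial fractions — applicable, and directly so.
- integration by parts — there is no nonconstant-polynomial-times-kernel split with an exp, sine, cosine (degree-1 argument), or logarithm partner.
- a trigonometric identity — with no trigonometric functions present, identity rewriting has no target.


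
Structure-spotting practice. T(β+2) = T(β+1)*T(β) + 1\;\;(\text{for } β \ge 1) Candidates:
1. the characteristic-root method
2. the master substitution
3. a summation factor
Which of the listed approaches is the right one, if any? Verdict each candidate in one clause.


Verdict: no special technique — the recurrence is nonlinear in the sequence values; study it directly, no linear machinery applies.
- the characteristic-root method — the recursion is nonlinear in the sequence values, so no linear-modes ansatz applies.
- the master substitution: the recursion shifts the index rather than dividing it.
- a summation factor: no summation factor applies — the rule is not linear in the sequence values.


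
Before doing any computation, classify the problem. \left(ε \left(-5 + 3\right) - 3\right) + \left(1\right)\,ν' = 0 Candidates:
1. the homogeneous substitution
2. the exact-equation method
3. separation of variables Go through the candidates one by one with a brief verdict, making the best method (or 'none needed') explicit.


Method: no special technique — the slope is a function of ε alone, so integrate both sides directly.
- the homogeneous substitution: rescaling both variables together changes the slope, so no ratio substitution collapses it.
- the exact-equation method: no dependence on the unknown anywhere: exactness is a label without content here.
- separation of variables: any separation here is vacuous (nothing depends on the unknown); direct integration is the honest label.


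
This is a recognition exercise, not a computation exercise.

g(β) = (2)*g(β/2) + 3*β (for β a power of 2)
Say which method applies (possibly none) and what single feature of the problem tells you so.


Method: the master substitution — the call at β/2 makes this multiplicative recursion; the master-style substitution converts it to additive.


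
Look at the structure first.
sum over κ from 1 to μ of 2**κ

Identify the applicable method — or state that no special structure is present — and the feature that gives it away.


Method: the geometric series formula — each summand is the previous one scaled by 2; that constant multiplier is itself the geometric structure.


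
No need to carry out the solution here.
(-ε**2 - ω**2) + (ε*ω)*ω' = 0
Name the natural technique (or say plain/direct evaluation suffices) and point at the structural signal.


Best approach: the homogeneous substitution — the slope's numerator and denominator have matching total degree, so it depends only on ω/ε and the ratio substitution collapses it. A Bernoulli substitution is a fair alternative on this equation directly; the homogeneous reading takes it as given.


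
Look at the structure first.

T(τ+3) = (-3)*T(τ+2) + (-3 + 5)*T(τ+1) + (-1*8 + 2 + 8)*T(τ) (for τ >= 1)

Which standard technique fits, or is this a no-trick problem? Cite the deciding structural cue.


Best approach: the characteristic-root method — fixed numeric weights on consecutive terms and no forcing term added: the root method in its home territory.


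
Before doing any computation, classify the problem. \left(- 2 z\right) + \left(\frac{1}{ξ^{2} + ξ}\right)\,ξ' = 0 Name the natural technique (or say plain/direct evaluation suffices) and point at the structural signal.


Technique: separation of variables — one side of the product carries the independent variable, the other the unknown — the textbook separation shape. A Bernoulli rewrite would carry it as the equation stands — separating the variables needs no rearrangement either.


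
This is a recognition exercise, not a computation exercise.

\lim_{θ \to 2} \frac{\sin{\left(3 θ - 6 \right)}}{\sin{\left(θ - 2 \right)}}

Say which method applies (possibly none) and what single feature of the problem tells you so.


Best approach: l'Hôpital's rule (0/0) — substituting 2 gives 0 over 0; differentiate top and bottom once and re-evaluate. Expanding numerator and denominator to first order gives the same value — the rule automates exactly that.


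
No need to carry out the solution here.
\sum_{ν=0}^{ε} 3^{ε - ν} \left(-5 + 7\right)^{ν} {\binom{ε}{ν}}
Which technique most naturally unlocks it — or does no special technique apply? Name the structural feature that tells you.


Diagnosis: the binomial theorem — the summand is term ν of a binomial expansion in (-5 + 7) and 3; the whole sum is a single power.


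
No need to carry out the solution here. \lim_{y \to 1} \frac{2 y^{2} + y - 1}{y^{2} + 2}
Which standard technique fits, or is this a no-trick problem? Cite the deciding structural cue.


Diagnosis: no special technique — the function is continuous at 1; evaluation is itself the limit, no machinery required.


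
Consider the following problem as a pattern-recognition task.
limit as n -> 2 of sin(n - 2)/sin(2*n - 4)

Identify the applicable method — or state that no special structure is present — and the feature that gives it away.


Diagnosis: l'Hôpital's rule (0/0) — the 0/0 form at 2 is the signature situation for l'Hôpital's rule. A local series expansion at the point resolves it as well; the rule is the packaged version of that step.


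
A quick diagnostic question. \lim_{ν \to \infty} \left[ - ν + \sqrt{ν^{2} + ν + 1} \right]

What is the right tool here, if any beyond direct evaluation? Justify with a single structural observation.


Technique: conjugate multiplication — an infinity-minus-infinity difference with a surviving radical — multiply by the conjugate to cancel the divergence.


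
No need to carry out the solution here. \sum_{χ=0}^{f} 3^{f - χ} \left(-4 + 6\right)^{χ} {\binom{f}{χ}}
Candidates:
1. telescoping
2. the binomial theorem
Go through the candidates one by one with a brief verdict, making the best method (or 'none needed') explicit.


Best approach: the binomial theorem — binomial coefficients against complementary powers of (-4 + 6) and 3: recognize the binomial expansion and resum.
- telescoping: the terms as presented offer no neighboring cancellation — a telescoping rewrite may exist, but the displayed structure does not hand one over.
- the binomial theorem: yes — fits the structure here.


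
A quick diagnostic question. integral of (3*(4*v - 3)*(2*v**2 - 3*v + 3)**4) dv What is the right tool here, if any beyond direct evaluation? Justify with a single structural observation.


Verdict: u-substitution — collected, the integrand has one factor that is, up to a constant, the derivative of an inner expression the rest depends on — substitute for that inner expression. Brute-force expansion works too — the substitution sees the structure instead of grinding through terms.


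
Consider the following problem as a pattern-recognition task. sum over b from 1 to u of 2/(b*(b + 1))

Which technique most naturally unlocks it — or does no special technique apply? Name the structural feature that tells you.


Method: telescoping — the denominator's roots in 2/(b*(b + 1)) sit an integer apart: decomposition produces a self-cancelling chain.


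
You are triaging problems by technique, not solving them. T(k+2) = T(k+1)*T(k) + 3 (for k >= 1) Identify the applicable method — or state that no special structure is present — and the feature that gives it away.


Technique: no special technique — the unknown sequence enters the update nonlinearly, so no linear method fits the recurrence as written — direct iteration remains.


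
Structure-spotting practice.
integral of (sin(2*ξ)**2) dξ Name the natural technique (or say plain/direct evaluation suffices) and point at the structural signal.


Verdict: a trigonometric identity — even powers like sin(2*ξ)**2 never integrate directly; the half-angle identity lowers the degree first.


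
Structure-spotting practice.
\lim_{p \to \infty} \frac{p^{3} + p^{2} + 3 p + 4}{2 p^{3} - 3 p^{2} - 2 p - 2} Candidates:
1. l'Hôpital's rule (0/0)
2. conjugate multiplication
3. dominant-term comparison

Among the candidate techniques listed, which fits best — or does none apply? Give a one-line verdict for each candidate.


Diagnosis: dominant-term comparison — growth-rate triage: the leading powers of p decide the limit, everything else is noise.
- l'Hôpital's rule (0/0): viewed as a single quotient this runs to ∞/∞, not the 0/0 clash this candidate addresses; an at-infinity variant of the rule would resolve it, but comparing leading growth reads the answer without differentiating.
- conjugate multiplication: there are no radicals in tension whose conjugate would simplify matters.
- dominant-term comparison — applicable, and directly so.


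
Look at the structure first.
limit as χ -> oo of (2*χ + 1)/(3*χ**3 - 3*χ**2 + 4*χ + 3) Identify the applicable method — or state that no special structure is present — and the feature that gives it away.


Verdict: dominant-term comparison — divide through by the highest power of χ; every lower-order term dies and the dominant terms decide the limit. l'Hôpital's at-infinity variant applies to the expression viewed as a single quotient; the leading-term comparison is the direct route.


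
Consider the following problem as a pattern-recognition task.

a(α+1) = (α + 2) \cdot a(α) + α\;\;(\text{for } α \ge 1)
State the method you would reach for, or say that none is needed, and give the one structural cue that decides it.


Diagnosis: a summation factor — normalize by the running product of α + 2: the left side becomes a difference, and differences sum.


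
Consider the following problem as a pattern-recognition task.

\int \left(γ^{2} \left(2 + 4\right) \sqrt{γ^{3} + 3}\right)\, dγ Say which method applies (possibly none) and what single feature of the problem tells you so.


Technique: u-substitution — collected, the integrand has one factor that is, up to a constant, the derivative of an inner expression the rest depends on — substitute for that inner expression.


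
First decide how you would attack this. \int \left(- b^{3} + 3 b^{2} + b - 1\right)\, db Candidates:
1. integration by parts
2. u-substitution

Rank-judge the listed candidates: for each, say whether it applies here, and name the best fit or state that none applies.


Diagnosis: no special technique — a term-by-term power-rule job in b; no substitution or rearrangement earns its keep here.
- integration by parts — parts would only shuffle a directly integrable integrand.
- u-substitution: no substitution does more than relabel what direct integration already handles.


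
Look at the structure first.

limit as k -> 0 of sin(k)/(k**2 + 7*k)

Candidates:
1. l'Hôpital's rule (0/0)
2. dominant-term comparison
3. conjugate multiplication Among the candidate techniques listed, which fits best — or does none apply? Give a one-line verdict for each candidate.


Technique: l'Hôpital's rule (0/0) — plug in 0: top and bottom both hit zero, so differentiate each and retry. Known elementary limits would finish this too — the rule just bypasses the case analysis.
- l'Hôpital's rule (0/0) — a fit — the right tool for this form.
- dominant-term comparison — this limit is not decided by comparing leading-term growth at infinity.
- conjugate multiplication: there is no infinity-minus-infinity radical difference to rationalize.


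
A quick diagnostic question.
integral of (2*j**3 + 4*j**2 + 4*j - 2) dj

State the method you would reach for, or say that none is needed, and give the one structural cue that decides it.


Verdict: no special technique — nothing composite, nothing rational, nothing trigonometric — each constant-multiple power of j integrates by the power rule alone.


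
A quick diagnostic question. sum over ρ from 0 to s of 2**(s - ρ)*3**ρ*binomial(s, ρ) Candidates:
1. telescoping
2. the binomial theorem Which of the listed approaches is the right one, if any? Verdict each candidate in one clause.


Technique: the binomial theorem — terms weighting binomial(s, ρ) against matched powers of 3 and 2 reassemble into (3 + 2)^s by the binomial theorem.
- telescoping: the summand is not presented as a shifted difference — a telescoping rewrite may exist, but the displayed structure does not offer one.
- the binomial theorem: applies; the problem has the shape this method handles.


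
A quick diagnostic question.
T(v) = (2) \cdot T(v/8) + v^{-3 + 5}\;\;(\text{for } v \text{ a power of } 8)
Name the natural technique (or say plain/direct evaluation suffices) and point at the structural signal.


Diagnosis: the master substitution — the argument contracts 8-fold per step: reindex v exponentially and solve the linear recurrence in the new index.


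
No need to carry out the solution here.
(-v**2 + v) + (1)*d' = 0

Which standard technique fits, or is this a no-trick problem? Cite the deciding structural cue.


Diagnosis: no special technique — the slope is a function of v alone, so integrate both sides directly.


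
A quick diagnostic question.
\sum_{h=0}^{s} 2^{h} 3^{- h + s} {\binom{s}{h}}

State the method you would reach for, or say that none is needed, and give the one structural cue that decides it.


Verdict: the binomial theorem — {\binom{s}{h}} weighting matched powers of 2 and 3 is the expanded form of (2 + 3)^s — fold it back up.


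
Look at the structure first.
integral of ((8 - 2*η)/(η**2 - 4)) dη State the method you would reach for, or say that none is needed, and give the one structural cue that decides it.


Technique: partial fractions — a proper rational integrand over the factorable η**2 - 4: partial fractions reduce it to elementary pieces.


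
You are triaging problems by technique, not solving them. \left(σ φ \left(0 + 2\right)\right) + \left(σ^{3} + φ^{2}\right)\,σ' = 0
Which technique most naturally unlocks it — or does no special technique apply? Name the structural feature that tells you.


Diagnosis: the exact-equation method — because the two cross partials coincide, the form is conservative as written — recover its potential in (φ, σ).


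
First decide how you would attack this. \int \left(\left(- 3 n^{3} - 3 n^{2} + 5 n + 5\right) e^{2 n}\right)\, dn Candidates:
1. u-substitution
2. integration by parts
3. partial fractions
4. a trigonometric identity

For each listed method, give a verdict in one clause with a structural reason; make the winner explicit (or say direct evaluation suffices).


Best approach: integration by parts — differentiate - 3 n^{3} - 3 n^{2} + 5 n + 5, integrate e^{2 n}: each pass lowers the polynomial degree, so parts terminates.
- u-substitution — no subexpression of the integrand serves as a whole-integral substitution inner — individual terms may offer their own, but none carries its derivative as a factor of the full integrand; a working change of variable would have to be constructed from outside the expression.
- integration by parts — applicable, and directly so.
- partial fractions — the expression is not a ratio of polynomials that decomposes further.
- a trigonometric identity: no sine or cosine appears, so there is nothing for a trigonometric identity to act on.


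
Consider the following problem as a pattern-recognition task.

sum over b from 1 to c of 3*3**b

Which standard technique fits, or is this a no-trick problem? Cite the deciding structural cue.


Method: the geometric series formula — the ratio of consecutive terms is the constant 3, independent of the index — a geometric sum.


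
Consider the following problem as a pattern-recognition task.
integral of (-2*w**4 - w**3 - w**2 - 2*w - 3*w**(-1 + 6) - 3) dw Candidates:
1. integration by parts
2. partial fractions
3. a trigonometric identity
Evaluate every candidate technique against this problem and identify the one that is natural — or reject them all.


Technique: no special technique — a term-by-term power-rule job in w; no substitution or rearrangement earns its keep here.
- integration by parts — splitting off a factor buys nothing — the integrand integrates directly without parts.
- partial fractions — the expression is not a ratio of polynomials that decomposes further.
- a trigonometric identity — with no trigonometric functions present, identity rewriting has no target.


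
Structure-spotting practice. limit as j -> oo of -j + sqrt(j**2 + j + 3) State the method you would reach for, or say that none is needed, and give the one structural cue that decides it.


Technique: conjugate multiplication — neither sqrt(j**2 + j + 3) nor j converges alone, so rewrite their difference as a conjugate-rationalized quotient first.


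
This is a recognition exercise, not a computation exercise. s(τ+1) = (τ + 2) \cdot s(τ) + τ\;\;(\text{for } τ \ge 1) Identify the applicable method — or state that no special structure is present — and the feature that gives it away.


Technique: a summation factor — because the multiplier τ + 2 is index-dependent, divide through by its running product and sum the resulting differences.


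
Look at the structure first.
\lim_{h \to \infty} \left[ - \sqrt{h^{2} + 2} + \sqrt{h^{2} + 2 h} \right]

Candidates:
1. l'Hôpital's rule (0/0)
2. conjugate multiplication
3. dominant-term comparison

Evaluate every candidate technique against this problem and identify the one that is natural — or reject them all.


Best approach: conjugate multiplication — an infinity-minus-infinity difference with a surviving radical — multiply by the conjugate to cancel the divergence.
- l'Hôpital's rule (0/0) — the expression is a difference driving to ∞ − ∞, not a 0/0 quotient — there is no ratio for the rule to differentiate.
- conjugate multiplication — yes — fits the structure here.
- dominant-term comparison — no dominant-degree comparison decides it.


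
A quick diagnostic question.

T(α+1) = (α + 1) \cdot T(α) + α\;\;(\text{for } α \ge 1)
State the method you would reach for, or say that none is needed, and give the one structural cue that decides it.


Diagnosis: a summation factor — the coefficient α + 1 drifts with the index, so no fixed root exists; normalizing by the cumulative product telescopes it.


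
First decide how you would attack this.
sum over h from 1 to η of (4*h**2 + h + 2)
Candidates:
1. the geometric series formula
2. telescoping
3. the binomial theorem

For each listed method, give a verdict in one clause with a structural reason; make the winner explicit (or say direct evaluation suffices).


Verdict: no special technique — the summand is a plain polynomial in h (expanding first if it arrives factored); standard power-sum formulas evaluate it term by term.
- the geometric series formula: the term-to-term ratio drifts with the index — the one thing the geometric formula cannot absorb.
- telescoping — in the displayed form, no term reappears at a neighboring index to cancel against.
- the binomial theorem: no binomial coefficients pair up with complementary powers here.


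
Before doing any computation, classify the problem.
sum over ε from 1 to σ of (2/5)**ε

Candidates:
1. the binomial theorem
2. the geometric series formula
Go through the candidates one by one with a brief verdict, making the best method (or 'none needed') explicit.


Diagnosis: the geometric series formula — each term is 2/5 times the previous one, so the geometric-series formula applies directly.
- the binomial theorem: the summand does not match any term pattern of an expanded binomial power.
- the geometric series formula — applicable, and directly so.


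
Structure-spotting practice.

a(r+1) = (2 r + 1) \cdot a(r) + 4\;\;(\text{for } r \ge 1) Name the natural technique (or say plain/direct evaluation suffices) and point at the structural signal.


Diagnosis: a summation factor — it is first-order linear but the coefficient 2 r + 1 depends on the index, so multiply through by a summation factor to telescope it.


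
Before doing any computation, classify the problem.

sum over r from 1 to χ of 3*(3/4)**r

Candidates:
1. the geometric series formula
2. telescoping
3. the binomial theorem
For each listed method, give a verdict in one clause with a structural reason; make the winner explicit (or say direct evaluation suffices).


Diagnosis: the geometric series formula — consecutive terms stand in a fixed index-free ratio — the geometric sum formula closes it.
- the geometric series formula — yes, a natural case for it.
- telescoping — neither a shifted-difference shape nor integer-spaced poles are present.
- the binomial theorem: there is no sum-raised-to-a-power identity hiding in these terms.


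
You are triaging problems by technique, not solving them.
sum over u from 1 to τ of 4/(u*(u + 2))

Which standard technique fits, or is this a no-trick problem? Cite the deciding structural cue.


Technique: telescoping — the summand 4/(u*(u + 2)) decomposes into fractions whose poles differ by an integer shift — the series collapses.


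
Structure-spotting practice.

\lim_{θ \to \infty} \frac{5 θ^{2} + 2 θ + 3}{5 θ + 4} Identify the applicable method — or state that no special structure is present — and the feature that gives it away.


Best approach: dominant-term comparison — divide by the highest power of θ present: lower-order terms vanish and the dominant ratio remains. l'Hôpital's at-infinity variant applies to the expression viewed as a single quotient; the leading-term comparison is the direct route.


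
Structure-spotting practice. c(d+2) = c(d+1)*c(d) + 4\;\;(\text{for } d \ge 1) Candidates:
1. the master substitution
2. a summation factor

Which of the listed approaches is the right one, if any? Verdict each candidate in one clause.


Verdict: no special technique — the sequence value feeds back through itself nonlinearly — linear superposition fails, and every superposition-based closed form fails with it.
- the master substitution: the recursion shifts the index rather than dividing it.
- a summation factor — no summation factor applies — the rule is not linear in the sequence values.


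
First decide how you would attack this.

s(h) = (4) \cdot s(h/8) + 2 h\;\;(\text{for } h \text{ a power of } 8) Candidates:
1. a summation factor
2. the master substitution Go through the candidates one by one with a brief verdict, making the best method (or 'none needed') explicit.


Technique: the master substitution — the argument shrinks by the factor 8, so measure the index on a logarithmic scale and the recursion becomes a shift.
- a summation factor: the recursion divides its index rather than shifting it — there is no previous-term chain for a summation factor to telescope.
- the master substitution: a fit — the right tool for this form.


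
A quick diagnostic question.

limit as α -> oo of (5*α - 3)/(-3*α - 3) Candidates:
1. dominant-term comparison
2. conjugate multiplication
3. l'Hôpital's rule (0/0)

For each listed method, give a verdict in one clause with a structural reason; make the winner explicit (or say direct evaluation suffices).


Best approach: dominant-term comparison — at large α only the top-degree terms survive; compare the leading terms and the limit falls out.
- dominant-term comparison — yes — fits the structure here.
- conjugate multiplication: multiplying by a conjugate would not remove any indeterminacy here.
- l'Hôpital's rule (0/0) — as a single quotient the expression runs to ∞/∞ at the limit point — an at-infinity form of the rule would apply, though the leading-growth comparison is the direct reading.


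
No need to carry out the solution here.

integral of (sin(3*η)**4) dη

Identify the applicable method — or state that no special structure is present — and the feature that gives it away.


Diagnosis: a trigonometric identity — even powers like sin(3*η)**4 never integrate directly; the half-angle identity lowers the degree first.


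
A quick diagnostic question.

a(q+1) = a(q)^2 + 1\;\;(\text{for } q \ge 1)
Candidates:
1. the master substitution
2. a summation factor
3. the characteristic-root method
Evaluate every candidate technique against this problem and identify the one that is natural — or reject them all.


Best approach: no special technique — no ansatz, no master substitution, no summation factor survives the nonlinearity here.
- the master substitution — no fixed divisor shrinks the index between calls.
- a summation factor: the recursion is nonlinear — outside the first-order linear family a summation factor addresses.
- the characteristic-root method — the recursion is nonlinear in the sequence values, so no linear-modes ansatz applies.


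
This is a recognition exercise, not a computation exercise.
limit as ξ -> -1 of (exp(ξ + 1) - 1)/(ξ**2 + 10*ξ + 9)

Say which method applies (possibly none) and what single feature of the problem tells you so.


Diagnosis: l'Hôpital's rule (0/0) — substituting -1 gives 0 over 0; differentiate top and bottom once and re-evaluate. One could equally expand both pieces locally and compare leading terms; the rule does that in one stroke.


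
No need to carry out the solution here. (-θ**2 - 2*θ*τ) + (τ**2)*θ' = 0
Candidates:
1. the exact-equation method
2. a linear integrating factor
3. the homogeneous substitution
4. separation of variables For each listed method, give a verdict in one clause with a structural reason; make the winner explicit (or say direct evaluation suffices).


Verdict: the homogeneous substitution — the slope's numerator and denominator share total degree; set v = θ/τ and the equation drops to separable form. A Bernoulli substitution is a fair alternative on this equation directly; the homogeneous reading takes it as given.
- the exact-equation method — the mixed-partials test fails on this split — it is not an exact differential as presented.
- a linear integrating factor: the unknown enters nonlinearly (through a power, a denominator, or a transcendental function), which the linear integrating-factor recipe cannot absorb as-is — any repair would come from a preliminary substitution, not the factor.
- the homogeneous substitution: applies; the problem has the shape this method handles.
- separation of variables: no division isolates the independent variable from the unknown.


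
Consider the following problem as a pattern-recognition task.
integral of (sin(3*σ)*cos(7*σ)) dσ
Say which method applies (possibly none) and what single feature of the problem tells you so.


Best approach: a trigonometric identity — two different frequencies multiply in sin(3*σ)*cos(7*σ); the product-to-sum formula separates them.


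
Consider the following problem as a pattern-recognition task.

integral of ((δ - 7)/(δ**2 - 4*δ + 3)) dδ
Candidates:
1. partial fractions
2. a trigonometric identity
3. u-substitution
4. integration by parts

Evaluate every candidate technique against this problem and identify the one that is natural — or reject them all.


Best approach: partial fractions — a proper rational integrand over the factorable δ**2 - 4*δ + 3: partial fractions reduce it to elementary pieces.
- partial fractions — yes, a natural case for it.
- a trigonometric identity: with no trigonometric functions present, identity rewriting has no target.
- u-substitution — no subexpression of the integrand serves as a whole-integral substitution inner — individual terms may offer their own, but none carries its derivative as a factor of the full integrand; a working change of variable would have to be constructed from outside the expression.
- integration by parts — the nonconstant-polynomial-times-standard-kernel pattern (an exp, sine, cosine, or logarithm partner) is absent.


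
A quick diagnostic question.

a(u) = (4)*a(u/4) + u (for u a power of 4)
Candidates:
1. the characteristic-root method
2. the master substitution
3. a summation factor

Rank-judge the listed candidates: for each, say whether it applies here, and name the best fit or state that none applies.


Method: the master substitution — recursion at u/4 is multiplicative in the index; logarithmic reindexing via u = 4^m linearizes it.
- the characteristic-root method — a divided-index call is not the fixed-shift linear shape that characteristic roots solve.
- the master substitution — yes, a natural case for it.
- a summation factor — the recursion divides its index rather than shifting it — there is no previous-term chain for a summation factor to telescope.


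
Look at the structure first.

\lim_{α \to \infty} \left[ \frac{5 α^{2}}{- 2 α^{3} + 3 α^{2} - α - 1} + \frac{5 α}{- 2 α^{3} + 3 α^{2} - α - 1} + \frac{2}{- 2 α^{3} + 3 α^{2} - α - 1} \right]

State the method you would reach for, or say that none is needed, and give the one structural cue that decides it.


Verdict: dominant-term comparison — growth-rate triage: the leading powers of α decide the limit, everything else is noise. As a single quotient, the ∞/∞ shape would yield to repeated differentiation as well — the growth comparison gets there in one look.


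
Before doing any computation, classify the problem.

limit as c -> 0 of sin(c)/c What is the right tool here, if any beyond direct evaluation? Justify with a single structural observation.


Technique: l'Hôpital's rule (0/0) — the 0/0 form at 0 is the signature situation for l'Hôpital's rule. The standard small-argument limits would also carry it; the rule is the systematic route.


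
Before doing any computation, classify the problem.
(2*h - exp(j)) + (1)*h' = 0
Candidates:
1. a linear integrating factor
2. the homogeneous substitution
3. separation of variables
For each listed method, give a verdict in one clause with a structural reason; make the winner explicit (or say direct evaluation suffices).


Method: a linear integrating factor — linear in the unknown with genuine forcing: multiply through by the exponential of the integrated coefficient and the left side closes into one derivative.
- a linear integrating factor — yes — fits the structure here.
- the homogeneous substitution — the slope does not depend on the ratio of the variables alone.
- separation of variables: no division isolates the independent variable from the unknown.


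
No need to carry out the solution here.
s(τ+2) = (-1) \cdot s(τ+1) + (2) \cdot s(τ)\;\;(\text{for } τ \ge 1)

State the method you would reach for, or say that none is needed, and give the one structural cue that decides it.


Diagnosis: the characteristic-root method — because shifting τ leaves the equation's coefficients unchanged, exponential trials reduce it to algebra.


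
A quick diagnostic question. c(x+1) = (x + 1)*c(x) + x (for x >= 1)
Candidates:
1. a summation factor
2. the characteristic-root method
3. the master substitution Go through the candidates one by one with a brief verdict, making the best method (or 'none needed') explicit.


Verdict: a summation factor — with the index-dependent coefficient x + 1, dividing by the cumulative product turns the left side into a pure difference.
- a summation factor — a fit — the right tool for this form.
- the characteristic-root method: an index-dependent weight blocks the pure exponential ansatz.
- the master substitution: with no divided-index recursive call, reindexing by powers of a base buys nothing.


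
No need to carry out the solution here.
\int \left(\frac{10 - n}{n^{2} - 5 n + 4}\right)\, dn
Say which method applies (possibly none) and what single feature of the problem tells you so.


Diagnosis: partial fractions — once n^{2} - 5 n + 4 is factored, each root contributes a simple-fraction term; integrate them one at a time.


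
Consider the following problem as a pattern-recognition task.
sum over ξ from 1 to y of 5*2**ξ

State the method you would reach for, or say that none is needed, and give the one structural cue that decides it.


Technique: the geometric series formula — each summand is the previous one scaled by 2; that constant multiplier is itself the geometric structure.


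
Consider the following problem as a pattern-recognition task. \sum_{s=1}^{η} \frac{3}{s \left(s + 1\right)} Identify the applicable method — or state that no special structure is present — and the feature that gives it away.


Technique: telescoping — integer-spaced poles in \frac{3}{s \left(s + 1\right)} are the telescoping signature in disguise.


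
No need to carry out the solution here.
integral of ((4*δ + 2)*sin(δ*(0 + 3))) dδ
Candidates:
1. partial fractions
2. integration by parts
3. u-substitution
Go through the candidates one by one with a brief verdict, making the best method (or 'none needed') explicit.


Diagnosis: integration by parts — differentiate 4*δ + 2, integrate sin(δ*(0 + 3)): each pass lowers the polynomial degree, so parts terminates.
- partial fractions — there is no rational-function structure to decompose.
- integration by parts — a fit — the right tool for this form.
- u-substitution — no subexpression of the integrand serves as a whole-integral substitution inner — individual terms may offer their own, but none carries its derivative as a factor of the full integrand; a working change of variable would have to be constructed from outside the expression.


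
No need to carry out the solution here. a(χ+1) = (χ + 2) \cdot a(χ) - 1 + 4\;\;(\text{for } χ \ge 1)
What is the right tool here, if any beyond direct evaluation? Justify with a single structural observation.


Best approach: a summation factor — rescale the sequence by the product of the weights χ + 2 so far — the recurrence collapses to a plain running sum.


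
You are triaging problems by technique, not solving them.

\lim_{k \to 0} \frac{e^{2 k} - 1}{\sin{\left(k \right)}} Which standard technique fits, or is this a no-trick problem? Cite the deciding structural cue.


Method: l'Hôpital's rule (0/0) — numerator and denominator both vanish at 0 — a genuine 0/0 form, which is exactly when l'Hôpital applies. Known elementary limits would finish this too — the rule just bypasses the case analysis.


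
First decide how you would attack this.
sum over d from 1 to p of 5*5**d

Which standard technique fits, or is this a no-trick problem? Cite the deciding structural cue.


Verdict: the geometric series formula — check a ratio of consecutive terms: it is 5, independent of the index, so the geometric formula closes the sum.


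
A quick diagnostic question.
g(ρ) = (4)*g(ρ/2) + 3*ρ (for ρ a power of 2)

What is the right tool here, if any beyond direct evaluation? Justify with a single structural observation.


Diagnosis: the master substitution — index division is the fingerprint: ρ/2 in the recursive call means substitute ρ = 2^m.


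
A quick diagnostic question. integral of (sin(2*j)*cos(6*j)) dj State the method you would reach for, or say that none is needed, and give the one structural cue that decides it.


Method: a trigonometric identity — the product sin(2*j)*cos(6*j) converts to a sum of single-frequency sinusoids via the product-to-sum identity.


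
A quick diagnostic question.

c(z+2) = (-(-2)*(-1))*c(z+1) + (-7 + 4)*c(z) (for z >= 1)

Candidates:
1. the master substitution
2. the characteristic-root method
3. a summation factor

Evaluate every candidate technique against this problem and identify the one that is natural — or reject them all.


Verdict: the characteristic-root method — the recurrence is linear and homogeneous with constant coefficients, so the ansatz r^z turns it into a polynomial equation for r.
- the master substitution — the recursion steps by a constant offset, so exponential reindexing is pointless.
- the characteristic-root method — a fit — the right tool for this form.
- a summation factor — the recurrence reaches back more than one step, outside the first-order family a summation factor normalizes.
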